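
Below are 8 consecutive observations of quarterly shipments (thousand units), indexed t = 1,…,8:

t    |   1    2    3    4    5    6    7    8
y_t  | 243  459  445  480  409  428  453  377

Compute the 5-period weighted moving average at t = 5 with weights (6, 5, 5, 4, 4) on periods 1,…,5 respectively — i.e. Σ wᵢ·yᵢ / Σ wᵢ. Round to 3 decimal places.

397.250

Weighted sum: 6·243 + 5·459 + 5·445 + 4·480 + 4·409 = 1458 + 2295 + 2225 + 1920 + 1636 = 9534
Weight total: 6 + 5 + 5 + 4 + 4 = 24
WMA = 9534 / 24 = 397.250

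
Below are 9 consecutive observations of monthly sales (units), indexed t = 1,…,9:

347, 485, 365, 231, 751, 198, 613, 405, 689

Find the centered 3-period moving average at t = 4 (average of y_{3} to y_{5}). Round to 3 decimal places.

449.000

Sum of periods 3–5: 365 + 231 + 751 = 1347
Divide by 3: 1347 / 3 = 449.000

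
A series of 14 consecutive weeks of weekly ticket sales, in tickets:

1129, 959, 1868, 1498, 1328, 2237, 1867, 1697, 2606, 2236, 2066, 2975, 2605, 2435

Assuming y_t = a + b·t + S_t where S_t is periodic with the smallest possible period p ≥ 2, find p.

3

First differences y_{t+1} − y_t: -170, 909, -370, -170, 909, -370, -170, 909, …
The difference pattern repeats every 3 terms and not for any smaller step, so p = 3.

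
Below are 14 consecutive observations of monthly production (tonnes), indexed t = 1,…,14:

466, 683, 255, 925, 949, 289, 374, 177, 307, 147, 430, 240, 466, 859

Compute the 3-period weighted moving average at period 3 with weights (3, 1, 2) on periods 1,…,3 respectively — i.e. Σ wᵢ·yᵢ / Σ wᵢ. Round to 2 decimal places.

Weighted sum: 3·466 + 1·683 + 2·255 = 1398 + 683 + 510 = 2591
Weight total: 3 + 1 + 2 = 6
WMA = 2591 / 6 = 431.83

431.83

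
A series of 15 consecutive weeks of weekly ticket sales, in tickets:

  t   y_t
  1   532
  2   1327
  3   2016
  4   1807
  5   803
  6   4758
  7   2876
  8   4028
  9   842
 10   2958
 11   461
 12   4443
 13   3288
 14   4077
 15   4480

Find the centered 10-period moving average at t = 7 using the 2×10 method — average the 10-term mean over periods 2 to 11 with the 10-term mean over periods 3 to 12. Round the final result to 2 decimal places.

2343.40

Sum over 2–11: 1327 + 2016 + 1807 + 803 + 4758 + 2876 + 4028 + 842 + 2958 + 461 = 21876
Sum over 3–12: 2016 + 1807 + 803 + 4758 + 2876 + 4028 + 842 + 2958 + 461 + 4443 = 24992
CMA at t=7 = (21876 + 24992) / (2·10) = 46868 / 20 = 2343.40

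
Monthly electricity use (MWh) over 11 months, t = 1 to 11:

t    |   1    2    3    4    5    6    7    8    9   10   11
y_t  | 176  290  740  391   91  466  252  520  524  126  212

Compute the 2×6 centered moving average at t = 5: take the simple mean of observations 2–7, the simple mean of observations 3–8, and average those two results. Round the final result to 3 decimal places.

390.833

Sum over 2–7: 290 + 740 + 391 + 91 + 466 + 252 = 2230
Sum over 3–8: 740 + 391 + 91 + 466 + 252 + 520 = 2460
CMA at t=5 = (2230 + 2460) / (2·6) = 4690 / 12 = 390.833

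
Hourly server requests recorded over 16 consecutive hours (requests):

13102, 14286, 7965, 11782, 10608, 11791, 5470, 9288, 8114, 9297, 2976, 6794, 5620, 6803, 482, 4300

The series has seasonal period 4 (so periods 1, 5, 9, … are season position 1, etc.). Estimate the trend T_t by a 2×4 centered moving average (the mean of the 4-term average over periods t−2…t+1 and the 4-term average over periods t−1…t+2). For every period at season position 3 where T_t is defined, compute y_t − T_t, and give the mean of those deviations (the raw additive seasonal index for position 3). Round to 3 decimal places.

-3507.333

Season position 3 occurs at t = 3, 7, 11 (where T_t is defined).
t=3: T_3 = 11472.00000; y_3 − T_3 = 7965 − 11472.00000 = -3507.00000
t=7: T_7 = 8977.50000; y_7 − T_7 = 5470 − 8977.50000 = -3507.50000
t=11: T_11 = 6483.50000; y_11 − T_11 = 2976 − 6483.50000 = -3507.50000
Mean deviation: (-3507.00000 + -3507.50000 + -3507.50000) / 3 = -3507.333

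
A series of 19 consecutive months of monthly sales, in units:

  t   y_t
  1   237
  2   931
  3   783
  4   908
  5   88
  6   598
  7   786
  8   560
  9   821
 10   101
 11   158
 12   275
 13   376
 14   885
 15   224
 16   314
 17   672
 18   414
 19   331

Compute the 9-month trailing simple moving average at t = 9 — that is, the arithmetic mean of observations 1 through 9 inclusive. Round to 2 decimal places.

Sum of periods 1–9: 237 + 931 + 783 + 908 + 88 + 598 + 786 + 560 + 821 = 5712
Divide by 9: 5712 / 9 = 634.67

634.67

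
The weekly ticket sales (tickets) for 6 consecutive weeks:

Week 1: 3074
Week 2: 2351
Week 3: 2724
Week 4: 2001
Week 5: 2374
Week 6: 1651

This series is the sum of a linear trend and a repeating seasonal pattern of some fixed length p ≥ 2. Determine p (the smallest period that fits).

First differences y_{t+1} − y_t: -723, 373, -723, 373, -723, …
The difference pattern repeats every 2 terms and not for any smaller step, so p = 2.

2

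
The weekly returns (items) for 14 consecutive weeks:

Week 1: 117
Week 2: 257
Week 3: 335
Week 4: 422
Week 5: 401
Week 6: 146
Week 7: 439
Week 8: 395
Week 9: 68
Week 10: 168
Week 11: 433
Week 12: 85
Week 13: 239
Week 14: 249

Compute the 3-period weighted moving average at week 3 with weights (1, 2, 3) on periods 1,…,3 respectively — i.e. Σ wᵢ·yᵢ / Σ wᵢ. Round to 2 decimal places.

272.67

Weighted sum: 1·117 + 2·257 + 3·335 = 117 + 514 + 1005 = 1636
Weight total: 1 + 2 + 3 = 6
WMA = 1636 / 6 = 272.67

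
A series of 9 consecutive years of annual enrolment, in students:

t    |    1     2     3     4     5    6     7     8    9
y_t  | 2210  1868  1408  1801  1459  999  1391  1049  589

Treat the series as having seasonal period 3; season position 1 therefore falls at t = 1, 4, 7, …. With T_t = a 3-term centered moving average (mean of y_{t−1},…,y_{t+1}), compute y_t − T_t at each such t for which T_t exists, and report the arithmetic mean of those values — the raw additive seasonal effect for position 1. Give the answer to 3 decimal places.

244.833

Season position 1 occurs at t = 4, 7 (where T_t is defined).
t=4: T_4 = 1556.00000; y_4 − T_4 = 1801 − 1556.00000 = 245.00000
t=7: T_7 = 1146.33333; y_7 − T_7 = 1391 − 1146.33333 = 244.66667
Mean deviation: (245.00000 + 244.66667) / 2 = 244.833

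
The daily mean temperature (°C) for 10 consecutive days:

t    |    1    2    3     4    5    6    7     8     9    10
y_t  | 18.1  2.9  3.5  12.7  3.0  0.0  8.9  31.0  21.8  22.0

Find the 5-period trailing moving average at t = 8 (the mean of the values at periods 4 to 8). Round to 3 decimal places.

11.120

Sum of periods 4–8: 12.7 + 3.0 + 0.0 + 8.9 + 31.0 = 55.6
Divide by 5: 55.6 / 5 = 11.120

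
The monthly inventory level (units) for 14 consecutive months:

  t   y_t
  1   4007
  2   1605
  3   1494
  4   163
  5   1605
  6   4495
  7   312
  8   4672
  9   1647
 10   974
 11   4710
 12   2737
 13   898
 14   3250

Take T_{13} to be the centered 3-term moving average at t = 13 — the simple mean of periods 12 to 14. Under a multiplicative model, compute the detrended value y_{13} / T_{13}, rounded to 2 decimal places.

Trend T_13 = (2737 + 898 + 3250) / 3 = 6885/3 = 2295.0000
Ratio to trend: 898 / 2295.0000 = 0.39

0.39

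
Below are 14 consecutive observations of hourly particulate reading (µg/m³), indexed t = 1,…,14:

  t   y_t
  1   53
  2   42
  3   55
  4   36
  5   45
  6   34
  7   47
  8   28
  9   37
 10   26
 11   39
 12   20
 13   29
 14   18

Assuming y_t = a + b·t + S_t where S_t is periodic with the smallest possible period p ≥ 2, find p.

4

First differences y_{t+1} − y_t: -11, 13, -19, 9, -11, 13, -19, 9, -11, 13, …
The difference pattern repeats every 4 terms and not for any smaller step, so p = 4.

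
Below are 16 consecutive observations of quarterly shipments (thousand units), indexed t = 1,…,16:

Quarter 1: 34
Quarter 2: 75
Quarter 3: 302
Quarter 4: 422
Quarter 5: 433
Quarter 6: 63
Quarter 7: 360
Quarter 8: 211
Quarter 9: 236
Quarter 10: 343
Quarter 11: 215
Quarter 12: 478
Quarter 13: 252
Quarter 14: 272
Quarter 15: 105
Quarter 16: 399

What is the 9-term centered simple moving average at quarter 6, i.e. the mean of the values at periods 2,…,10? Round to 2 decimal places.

Sum of periods 2–10: 75 + 302 + 422 + 433 + 63 + 360 + 211 + 236 + 343 = 2445
Divide by 9: 2445 / 9 = 271.67

271.67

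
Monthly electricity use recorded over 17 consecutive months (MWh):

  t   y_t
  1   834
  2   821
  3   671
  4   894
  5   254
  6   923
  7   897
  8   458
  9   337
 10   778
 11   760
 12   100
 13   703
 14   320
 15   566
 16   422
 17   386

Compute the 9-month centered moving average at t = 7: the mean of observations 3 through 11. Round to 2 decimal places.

Sum of periods 3–11: 671 + 894 + 254 + 923 + 897 + 458 + 337 + 778 + 760 = 5972
Divide by 9: 5972 / 9 = 663.56

663.56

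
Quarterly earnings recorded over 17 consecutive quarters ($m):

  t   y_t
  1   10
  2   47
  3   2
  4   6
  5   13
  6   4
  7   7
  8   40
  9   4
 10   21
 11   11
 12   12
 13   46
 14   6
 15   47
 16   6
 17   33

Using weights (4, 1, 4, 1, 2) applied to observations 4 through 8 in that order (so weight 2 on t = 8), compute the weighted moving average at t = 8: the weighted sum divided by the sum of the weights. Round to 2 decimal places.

11.67

Weighted sum: 4·6 + 1·13 + 4·4 + 1·7 + 2·40 = 24 + 13 + 16 + 7 + 80 = 140
Weight total: 4 + 1 + 4 + 1 + 2 = 12
WMA = 140 / 12 = 11.67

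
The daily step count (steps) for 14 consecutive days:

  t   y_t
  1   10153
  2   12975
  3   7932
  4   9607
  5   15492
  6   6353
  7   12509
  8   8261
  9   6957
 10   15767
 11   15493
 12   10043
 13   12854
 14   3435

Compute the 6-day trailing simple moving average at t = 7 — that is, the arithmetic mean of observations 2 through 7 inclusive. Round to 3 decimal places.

10811.333

Sum of periods 2–7: 12975 + 7932 + 9607 + 15492 + 6353 + 12509 = 64868
Divide by 6: 64868 / 6 = 10811.333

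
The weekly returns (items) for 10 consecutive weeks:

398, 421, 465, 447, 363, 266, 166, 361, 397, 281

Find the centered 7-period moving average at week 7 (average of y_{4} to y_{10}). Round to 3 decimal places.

325.857

Sum of periods 4–10: 447 + 363 + 266 + 166 + 361 + 397 + 281 = 2281
Divide by 7: 2281 / 7 = 325.857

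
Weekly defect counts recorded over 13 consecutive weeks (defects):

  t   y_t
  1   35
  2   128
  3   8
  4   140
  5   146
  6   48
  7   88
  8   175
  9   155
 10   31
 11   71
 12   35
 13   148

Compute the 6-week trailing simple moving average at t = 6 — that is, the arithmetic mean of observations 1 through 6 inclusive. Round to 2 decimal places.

84.17

Sum of periods 1–6: 35 + 128 + 8 + 140 + 146 + 48 = 505
Divide by 6: 505 / 6 = 84.17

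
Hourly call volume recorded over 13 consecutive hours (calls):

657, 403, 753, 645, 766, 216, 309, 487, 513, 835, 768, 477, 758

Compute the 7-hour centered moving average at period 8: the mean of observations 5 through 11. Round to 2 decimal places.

556.29

Sum of periods 5–11: 766 + 216 + 309 + 487 + 513 + 835 + 768 = 3894
Divide by 7: 3894 / 7 = 556.29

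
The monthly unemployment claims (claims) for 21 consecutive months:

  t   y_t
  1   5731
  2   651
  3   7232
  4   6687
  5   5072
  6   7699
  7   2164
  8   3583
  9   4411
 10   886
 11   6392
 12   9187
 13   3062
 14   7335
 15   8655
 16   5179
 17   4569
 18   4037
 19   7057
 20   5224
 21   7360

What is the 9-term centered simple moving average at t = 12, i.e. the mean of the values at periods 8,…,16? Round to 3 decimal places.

Sum of periods 8–16: 3583 + 4411 + 886 + 6392 + 9187 + 3062 + 7335 + 8655 + 5179 = 48690
Divide by 9: 48690 / 9 = 5410.000

5410.000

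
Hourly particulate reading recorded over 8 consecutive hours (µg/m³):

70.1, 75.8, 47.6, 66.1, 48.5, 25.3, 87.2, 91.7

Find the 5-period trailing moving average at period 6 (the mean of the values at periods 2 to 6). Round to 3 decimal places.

52.660

Sum of periods 2–6: 75.8 + 47.6 + 66.1 + 48.5 + 25.3 = 263.3
Divide by 5: 263.3 / 5 = 52.660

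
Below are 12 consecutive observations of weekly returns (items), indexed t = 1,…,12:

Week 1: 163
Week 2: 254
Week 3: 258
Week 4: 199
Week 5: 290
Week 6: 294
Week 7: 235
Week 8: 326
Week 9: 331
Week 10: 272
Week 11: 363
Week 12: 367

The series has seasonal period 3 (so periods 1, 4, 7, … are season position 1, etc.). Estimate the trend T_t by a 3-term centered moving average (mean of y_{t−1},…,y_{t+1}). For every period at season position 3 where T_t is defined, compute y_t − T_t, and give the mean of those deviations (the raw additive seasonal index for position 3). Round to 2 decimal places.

Season position 3 occurs at t = 3, 6, 9 (where T_t is defined).
t=3: T_3 = 237.0000; y_3 − T_3 = 258 − 237.0000 = 21.0000
t=6: T_6 = 273.0000; y_6 − T_6 = 294 − 273.0000 = 21.0000
t=9: T_9 = 309.6667; y_9 − T_9 = 331 − 309.6667 = 21.3333
Mean deviation: (21.0000 + 21.0000 + 21.3333) / 3 = 21.11

21.11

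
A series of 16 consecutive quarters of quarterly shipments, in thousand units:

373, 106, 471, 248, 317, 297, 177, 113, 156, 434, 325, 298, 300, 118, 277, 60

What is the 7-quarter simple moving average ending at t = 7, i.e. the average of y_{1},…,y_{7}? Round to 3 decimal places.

Sum of periods 1–7: 373 + 106 + 471 + 248 + 317 + 297 + 177 = 1989
Divide by 7: 1989 / 7 = 284.143

284.143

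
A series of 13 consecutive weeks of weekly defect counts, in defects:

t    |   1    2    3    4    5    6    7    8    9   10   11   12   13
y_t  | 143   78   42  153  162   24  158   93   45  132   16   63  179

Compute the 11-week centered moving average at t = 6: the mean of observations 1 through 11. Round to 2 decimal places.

95.09

Sum of periods 1–11: 143 + 78 + 42 + 153 + 162 + 24 + 158 + 93 + 45 + 132 + 16 = 1046
Divide by 11: 1046 / 11 = 95.09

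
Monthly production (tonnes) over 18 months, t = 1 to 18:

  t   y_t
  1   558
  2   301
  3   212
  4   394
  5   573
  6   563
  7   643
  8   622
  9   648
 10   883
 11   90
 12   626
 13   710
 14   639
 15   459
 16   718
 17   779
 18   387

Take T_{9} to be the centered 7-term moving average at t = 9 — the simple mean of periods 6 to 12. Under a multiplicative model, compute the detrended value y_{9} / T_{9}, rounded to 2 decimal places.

Trend T_9 = (563 + 643 + 622 + 648 + 883 + 90 + 626) / 7 = 4075/7 = 582.1429
Ratio to trend: 648 / 582.1429 = 1.11

1.11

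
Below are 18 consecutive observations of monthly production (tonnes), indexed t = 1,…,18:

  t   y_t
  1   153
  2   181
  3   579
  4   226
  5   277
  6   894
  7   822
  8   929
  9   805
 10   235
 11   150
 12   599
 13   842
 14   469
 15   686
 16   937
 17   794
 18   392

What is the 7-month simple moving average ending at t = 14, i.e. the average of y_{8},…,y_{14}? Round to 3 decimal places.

575.571

Sum of periods 8–14: 929 + 805 + 235 + 150 + 599 + 842 + 469 = 4029
Divide by 7: 4029 / 7 = 575.571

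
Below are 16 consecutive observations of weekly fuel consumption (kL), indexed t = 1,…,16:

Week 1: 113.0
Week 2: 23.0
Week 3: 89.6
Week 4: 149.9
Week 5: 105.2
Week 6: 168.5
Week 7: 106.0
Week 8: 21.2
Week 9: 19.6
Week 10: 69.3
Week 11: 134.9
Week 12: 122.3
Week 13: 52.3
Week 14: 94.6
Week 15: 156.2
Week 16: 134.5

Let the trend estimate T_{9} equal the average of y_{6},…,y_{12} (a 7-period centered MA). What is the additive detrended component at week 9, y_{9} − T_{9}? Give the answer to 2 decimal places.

Trend T_9 = (168.5 + 106.0 + 21.2 + 19.6 + 69.3 + 134.9 + 122.3) / 7 = 641.8/7 = 91.6857
Detrended value: 19.6 − 91.6857 = -72.09

-72.09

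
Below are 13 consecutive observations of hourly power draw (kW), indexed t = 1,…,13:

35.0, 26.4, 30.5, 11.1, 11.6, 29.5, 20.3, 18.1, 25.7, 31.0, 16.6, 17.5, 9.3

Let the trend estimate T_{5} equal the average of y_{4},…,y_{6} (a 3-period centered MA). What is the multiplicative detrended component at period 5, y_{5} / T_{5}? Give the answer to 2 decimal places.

Trend T_5 = (11.1 + 11.6 + 29.5) / 3 = 52.2/3 = 17.4000
Ratio to trend: 11.6 / 17.4000 = 0.67

0.67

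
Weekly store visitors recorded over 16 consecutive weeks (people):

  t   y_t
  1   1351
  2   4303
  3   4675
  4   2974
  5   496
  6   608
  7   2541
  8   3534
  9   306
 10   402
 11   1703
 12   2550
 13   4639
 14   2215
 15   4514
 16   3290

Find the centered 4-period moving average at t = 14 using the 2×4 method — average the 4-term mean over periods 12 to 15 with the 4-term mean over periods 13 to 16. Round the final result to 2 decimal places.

Sum over 12–15: 2550 + 4639 + 2215 + 4514 = 13918
Sum over 13–16: 4639 + 2215 + 4514 + 3290 = 14658
CMA at t=14 = (13918 + 14658) / (2·4) = 28576 / 8 = 3572.00

3572.00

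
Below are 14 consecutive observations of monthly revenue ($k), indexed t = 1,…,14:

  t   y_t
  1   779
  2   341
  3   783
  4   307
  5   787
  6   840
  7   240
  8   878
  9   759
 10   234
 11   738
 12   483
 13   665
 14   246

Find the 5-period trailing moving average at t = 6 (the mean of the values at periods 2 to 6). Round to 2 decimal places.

611.60

Sum of periods 2–6: 341 + 783 + 307 + 787 + 840 = 3058
Divide by 5: 3058 / 5 = 611.60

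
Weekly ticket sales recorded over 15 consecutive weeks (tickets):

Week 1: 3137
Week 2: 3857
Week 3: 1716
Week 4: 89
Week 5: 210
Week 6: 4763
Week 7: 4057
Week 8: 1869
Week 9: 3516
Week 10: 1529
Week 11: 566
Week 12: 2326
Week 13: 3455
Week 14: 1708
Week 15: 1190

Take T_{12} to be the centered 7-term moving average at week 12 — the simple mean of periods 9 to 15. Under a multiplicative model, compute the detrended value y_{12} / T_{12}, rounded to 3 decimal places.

1.139

Trend T_12 = (3516 + 1529 + 566 + 2326 + 3455 + 1708 + 1190) / 7 = 14290/7 = 2041.42857
Ratio to trend: 2326 / 2041.42857 = 1.139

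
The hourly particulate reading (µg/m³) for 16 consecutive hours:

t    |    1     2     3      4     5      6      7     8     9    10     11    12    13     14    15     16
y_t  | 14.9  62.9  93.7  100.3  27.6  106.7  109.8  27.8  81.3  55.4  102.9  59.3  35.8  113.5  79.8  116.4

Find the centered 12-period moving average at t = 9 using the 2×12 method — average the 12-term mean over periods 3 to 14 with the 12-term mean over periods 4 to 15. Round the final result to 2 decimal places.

75.60

Sum over 3–14: 93.7 + 100.3 + 27.6 + 106.7 + 109.8 + 27.8 + 81.3 + 55.4 + 102.9 + 59.3 + 35.8 + 113.5 = 914.1
Sum over 4–15: 100.3 + 27.6 + 106.7 + 109.8 + 27.8 + 81.3 + 55.4 + 102.9 + 59.3 + 35.8 + 113.5 + 79.8 = 900.2
CMA at t=9 = (914.1 + 900.2) / (2·12) = 1814.3 / 24 = 75.60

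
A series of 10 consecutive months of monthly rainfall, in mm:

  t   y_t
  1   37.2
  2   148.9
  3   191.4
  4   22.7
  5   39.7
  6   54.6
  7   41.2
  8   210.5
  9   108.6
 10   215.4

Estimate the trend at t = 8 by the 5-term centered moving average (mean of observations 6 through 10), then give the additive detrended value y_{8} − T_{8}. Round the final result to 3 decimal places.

84.440

Trend T_8 = (54.6 + 41.2 + 210.5 + 108.6 + 215.4) / 5 = 630.3/5 = 126.06000
Detrended value: 210.5 − 126.06000 = 84.440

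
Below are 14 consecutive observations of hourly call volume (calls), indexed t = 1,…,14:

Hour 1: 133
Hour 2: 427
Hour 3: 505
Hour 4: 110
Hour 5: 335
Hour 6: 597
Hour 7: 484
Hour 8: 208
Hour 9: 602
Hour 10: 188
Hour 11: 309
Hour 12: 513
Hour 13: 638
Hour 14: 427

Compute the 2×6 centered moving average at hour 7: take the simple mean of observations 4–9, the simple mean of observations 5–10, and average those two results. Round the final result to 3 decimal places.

395.833

Sum over 4–9: 110 + 335 + 597 + 484 + 208 + 602 = 2336
Sum over 5–10: 335 + 597 + 484 + 208 + 602 + 188 = 2414
CMA at t=7 = (2336 + 2414) / (2·6) = 4750 / 12 = 395.833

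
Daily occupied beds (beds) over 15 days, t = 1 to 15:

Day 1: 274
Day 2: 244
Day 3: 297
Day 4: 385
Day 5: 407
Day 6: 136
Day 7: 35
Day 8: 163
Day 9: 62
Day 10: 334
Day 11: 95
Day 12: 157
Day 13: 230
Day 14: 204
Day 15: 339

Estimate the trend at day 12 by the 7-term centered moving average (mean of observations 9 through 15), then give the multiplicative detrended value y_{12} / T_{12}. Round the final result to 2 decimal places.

0.77

Trend T_12 = (62 + 334 + 95 + 157 + 230 + 204 + 339) / 7 = 1421/7 = 203.0000
Ratio to trend: 157 / 203.0000 = 0.77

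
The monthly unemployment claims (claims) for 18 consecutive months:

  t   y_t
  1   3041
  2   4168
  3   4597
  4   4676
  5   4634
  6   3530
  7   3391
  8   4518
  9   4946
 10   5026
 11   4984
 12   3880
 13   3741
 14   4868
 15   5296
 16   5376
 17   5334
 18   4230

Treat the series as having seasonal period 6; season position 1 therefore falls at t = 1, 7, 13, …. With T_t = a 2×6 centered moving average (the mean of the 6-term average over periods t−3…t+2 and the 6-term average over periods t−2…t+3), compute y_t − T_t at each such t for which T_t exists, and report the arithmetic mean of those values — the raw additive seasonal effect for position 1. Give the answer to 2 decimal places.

-920.67

Season position 1 occurs at t = 7, 13 (where T_t is defined).
t=7: T_7 = 4311.6667; y_7 − T_7 = 3391 − 4311.6667 = -920.6667
t=13: T_13 = 4661.6667; y_13 − T_13 = 3741 − 4661.6667 = -920.6667
Mean deviation: (-920.6667 + -920.6667) / 2 = -920.67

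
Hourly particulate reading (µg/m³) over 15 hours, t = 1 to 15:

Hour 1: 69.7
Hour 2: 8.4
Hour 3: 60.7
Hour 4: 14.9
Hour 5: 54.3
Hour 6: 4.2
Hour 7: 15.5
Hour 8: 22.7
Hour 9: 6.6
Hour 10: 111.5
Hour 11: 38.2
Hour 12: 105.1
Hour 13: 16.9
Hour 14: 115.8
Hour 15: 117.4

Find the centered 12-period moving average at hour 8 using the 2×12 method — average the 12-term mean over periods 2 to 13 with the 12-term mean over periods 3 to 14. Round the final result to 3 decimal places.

Sum over 2–13: 8.4 + 60.7 + 14.9 + 54.3 + 4.2 + 15.5 + 22.7 + 6.6 + 111.5 + 38.2 + 105.1 + 16.9 = 459.0
Sum over 3–14: 60.7 + 14.9 + 54.3 + 4.2 + 15.5 + 22.7 + 6.6 + 111.5 + 38.2 + 105.1 + 16.9 + 115.8 = 566.4
CMA at t=8 = (459.0 + 566.4) / (2·12) = 1025.4 / 24 = 42.725

42.725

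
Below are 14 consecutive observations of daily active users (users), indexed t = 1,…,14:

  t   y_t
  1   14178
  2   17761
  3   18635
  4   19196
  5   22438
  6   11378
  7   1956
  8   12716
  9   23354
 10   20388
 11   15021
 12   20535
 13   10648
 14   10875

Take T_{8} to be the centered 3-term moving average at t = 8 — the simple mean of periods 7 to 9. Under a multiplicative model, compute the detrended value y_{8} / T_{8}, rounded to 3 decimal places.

Trend T_8 = (1956 + 12716 + 23354) / 3 = 38026/3 = 12675.33333
Ratio to trend: 12716 / 12675.33333 = 1.003

1.003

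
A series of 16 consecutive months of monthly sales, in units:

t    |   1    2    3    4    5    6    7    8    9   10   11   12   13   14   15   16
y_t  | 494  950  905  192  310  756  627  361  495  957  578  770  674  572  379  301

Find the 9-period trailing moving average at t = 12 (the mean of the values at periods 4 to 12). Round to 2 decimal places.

560.67

Sum of periods 4–12: 192 + 310 + 756 + 627 + 361 + 495 + 957 + 578 + 770 = 5046
Divide by 9: 5046 / 9 = 560.67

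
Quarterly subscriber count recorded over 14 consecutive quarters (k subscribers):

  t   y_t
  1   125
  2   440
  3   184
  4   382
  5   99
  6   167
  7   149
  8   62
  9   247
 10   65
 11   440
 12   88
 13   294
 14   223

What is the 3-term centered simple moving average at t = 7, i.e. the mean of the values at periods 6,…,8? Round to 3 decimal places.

Sum of periods 6–8: 167 + 149 + 62 = 378
Divide by 3: 378 / 3 = 126.000

126.000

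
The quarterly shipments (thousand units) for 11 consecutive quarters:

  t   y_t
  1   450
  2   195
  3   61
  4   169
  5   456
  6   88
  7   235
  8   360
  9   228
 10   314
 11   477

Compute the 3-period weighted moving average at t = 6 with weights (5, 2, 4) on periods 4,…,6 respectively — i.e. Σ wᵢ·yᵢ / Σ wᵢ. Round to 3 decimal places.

191.727

Weighted sum: 5·169 + 2·456 + 4·88 = 845 + 912 + 352 = 2109
Weight total: 5 + 2 + 4 = 11
WMA = 2109 / 11 = 191.727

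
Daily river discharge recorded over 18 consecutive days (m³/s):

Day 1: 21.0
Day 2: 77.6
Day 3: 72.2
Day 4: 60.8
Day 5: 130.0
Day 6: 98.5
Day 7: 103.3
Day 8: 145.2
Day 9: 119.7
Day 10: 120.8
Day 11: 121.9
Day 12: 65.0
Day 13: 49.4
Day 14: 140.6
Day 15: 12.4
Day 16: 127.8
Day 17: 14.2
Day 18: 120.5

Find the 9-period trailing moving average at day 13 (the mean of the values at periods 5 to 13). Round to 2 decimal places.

105.98

Sum of periods 5–13: 130.0 + 98.5 + 103.3 + 145.2 + 119.7 + 120.8 + 121.9 + 65.0 + 49.4 = 953.8
Divide by 9: 953.8 / 9 = 105.98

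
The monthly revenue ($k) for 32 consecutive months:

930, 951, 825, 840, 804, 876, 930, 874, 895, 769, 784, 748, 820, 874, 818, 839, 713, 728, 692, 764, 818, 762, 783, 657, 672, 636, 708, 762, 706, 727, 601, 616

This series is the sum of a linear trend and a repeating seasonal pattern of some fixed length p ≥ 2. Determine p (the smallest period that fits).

First differences y_{t+1} − y_t: 21, -126, 15, -36, 72, 54, -56, 21, -126, 15, -36, 72, 54, -56, 21, -126, …
The difference pattern repeats every 7 terms and not for any smaller step, so p = 7.

7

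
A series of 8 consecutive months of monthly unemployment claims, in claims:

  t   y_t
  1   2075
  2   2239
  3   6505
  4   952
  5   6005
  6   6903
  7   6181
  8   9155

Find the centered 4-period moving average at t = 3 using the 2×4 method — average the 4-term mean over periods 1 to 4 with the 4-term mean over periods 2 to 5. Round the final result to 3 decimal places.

3434.000

Sum over 1–4: 2075 + 2239 + 6505 + 952 = 11771
Sum over 2–5: 2239 + 6505 + 952 + 6005 = 15701
CMA at t=3 = (11771 + 15701) / (2·4) = 27472 / 8 = 3434.000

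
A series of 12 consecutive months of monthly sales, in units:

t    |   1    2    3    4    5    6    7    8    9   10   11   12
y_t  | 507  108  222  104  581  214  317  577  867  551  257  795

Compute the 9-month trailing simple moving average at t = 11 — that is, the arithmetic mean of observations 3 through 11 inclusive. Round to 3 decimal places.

Sum of periods 3–11: 222 + 104 + 581 + 214 + 317 + 577 + 867 + 551 + 257 = 3690
Divide by 9: 3690 / 9 = 410.000

410.000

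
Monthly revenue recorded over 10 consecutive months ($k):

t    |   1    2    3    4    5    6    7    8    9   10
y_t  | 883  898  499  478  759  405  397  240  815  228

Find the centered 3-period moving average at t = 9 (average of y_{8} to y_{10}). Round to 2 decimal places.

427.67

Sum of periods 8–10: 240 + 815 + 228 = 1283
Divide by 3: 1283 / 3 = 427.67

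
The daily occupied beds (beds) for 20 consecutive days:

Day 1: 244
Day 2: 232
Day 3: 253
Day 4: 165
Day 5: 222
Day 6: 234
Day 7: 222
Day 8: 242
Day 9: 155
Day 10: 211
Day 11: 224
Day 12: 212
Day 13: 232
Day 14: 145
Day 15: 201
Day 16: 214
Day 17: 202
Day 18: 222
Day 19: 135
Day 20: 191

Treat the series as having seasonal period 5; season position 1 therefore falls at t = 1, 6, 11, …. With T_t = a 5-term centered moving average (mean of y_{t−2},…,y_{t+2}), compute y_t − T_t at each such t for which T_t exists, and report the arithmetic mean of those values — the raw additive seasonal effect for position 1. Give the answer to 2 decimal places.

Season position 1 occurs at t = 6, 11, 16 (where T_t is defined).
t=6: T_6 = 217.0000; y_6 − T_6 = 234 − 217.0000 = 17.0000
t=11: T_11 = 206.8000; y_11 − T_11 = 224 − 206.8000 = 17.2000
t=16: T_16 = 196.8000; y_16 − T_16 = 214 − 196.8000 = 17.2000
Mean deviation: (17.0000 + 17.2000 + 17.2000) / 3 = 17.13

17.13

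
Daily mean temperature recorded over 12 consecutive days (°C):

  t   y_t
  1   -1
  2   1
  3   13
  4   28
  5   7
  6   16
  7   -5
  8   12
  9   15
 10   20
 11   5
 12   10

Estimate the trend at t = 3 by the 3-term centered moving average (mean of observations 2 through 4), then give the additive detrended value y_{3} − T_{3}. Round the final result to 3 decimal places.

Trend T_3 = (1 + 13 + 28) / 3 = 42/3 = 14.00000
Detrended value: 13 − 14.00000 = -1.000

-1.000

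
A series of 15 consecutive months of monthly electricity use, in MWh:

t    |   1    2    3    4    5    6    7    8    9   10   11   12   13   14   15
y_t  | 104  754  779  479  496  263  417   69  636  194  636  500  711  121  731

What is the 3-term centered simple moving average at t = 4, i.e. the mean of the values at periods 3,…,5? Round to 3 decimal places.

Sum of periods 3–5: 779 + 479 + 496 = 1754
Divide by 3: 1754 / 3 = 584.667

584.667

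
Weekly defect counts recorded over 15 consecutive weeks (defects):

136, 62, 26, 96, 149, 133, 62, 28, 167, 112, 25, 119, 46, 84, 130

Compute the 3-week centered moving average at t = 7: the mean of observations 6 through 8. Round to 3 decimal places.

74.333

Sum of periods 6–8: 133 + 62 + 28 = 223
Divide by 3: 223 / 3 = 74.333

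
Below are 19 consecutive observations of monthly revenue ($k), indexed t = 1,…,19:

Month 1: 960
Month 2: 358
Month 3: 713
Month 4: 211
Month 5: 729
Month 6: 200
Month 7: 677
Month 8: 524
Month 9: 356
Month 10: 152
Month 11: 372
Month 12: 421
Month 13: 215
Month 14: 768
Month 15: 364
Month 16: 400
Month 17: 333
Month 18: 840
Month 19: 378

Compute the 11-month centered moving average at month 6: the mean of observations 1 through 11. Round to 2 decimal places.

Sum of periods 1–11: 960 + 358 + 713 + 211 + 729 + 200 + 677 + 524 + 356 + 152 + 372 = 5252
Divide by 11: 5252 / 11 = 477.45

477.45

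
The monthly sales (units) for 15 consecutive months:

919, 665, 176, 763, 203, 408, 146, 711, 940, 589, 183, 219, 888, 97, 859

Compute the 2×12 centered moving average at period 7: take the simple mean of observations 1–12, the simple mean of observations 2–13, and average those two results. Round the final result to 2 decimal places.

492.21

Sum over 1–12: 919 + 665 + 176 + 763 + 203 + 408 + 146 + 711 + 940 + 589 + 183 + 219 = 5922
Sum over 2–13: 665 + 176 + 763 + 203 + 408 + 146 + 711 + 940 + 589 + 183 + 219 + 888 = 5891
CMA at t=7 = (5922 + 5891) / (2·12) = 11813 / 24 = 492.21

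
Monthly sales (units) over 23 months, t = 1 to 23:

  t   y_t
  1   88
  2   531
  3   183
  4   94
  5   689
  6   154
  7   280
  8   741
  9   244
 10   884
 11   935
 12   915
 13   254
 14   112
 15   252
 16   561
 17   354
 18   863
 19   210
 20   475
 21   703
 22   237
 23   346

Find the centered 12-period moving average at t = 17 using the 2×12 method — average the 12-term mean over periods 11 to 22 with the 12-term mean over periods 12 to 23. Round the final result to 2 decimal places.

Sum over 11–22: 935 + 915 + 254 + 112 + 252 + 561 + 354 + 863 + 210 + 475 + 703 + 237 = 5871
Sum over 12–23: 915 + 254 + 112 + 252 + 561 + 354 + 863 + 210 + 475 + 703 + 237 + 346 = 5282
CMA at t=17 = (5871 + 5282) / (2·12) = 11153 / 24 = 464.71

464.71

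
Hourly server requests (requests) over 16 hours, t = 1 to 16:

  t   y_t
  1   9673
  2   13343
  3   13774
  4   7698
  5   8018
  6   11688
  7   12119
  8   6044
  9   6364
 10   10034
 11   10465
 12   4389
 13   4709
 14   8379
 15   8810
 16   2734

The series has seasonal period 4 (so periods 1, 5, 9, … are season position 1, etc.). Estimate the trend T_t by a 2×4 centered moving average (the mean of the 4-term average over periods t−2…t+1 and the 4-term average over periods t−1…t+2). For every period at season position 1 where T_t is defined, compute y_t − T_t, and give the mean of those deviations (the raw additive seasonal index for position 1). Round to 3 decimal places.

-2069.583

Season position 1 occurs at t = 5, 9, 13 (where T_t is defined).
t=5: T_5 = 10087.62500; y_5 − T_5 = 8018 − 10087.62500 = -2069.62500
t=9: T_9 = 8433.50000; y_9 − T_9 = 6364 − 8433.50000 = -2069.50000
t=13: T_13 = 6778.62500; y_13 − T_13 = 4709 − 6778.62500 = -2069.62500
Mean deviation: (-2069.62500 + -2069.50000 + -2069.62500) / 3 = -2069.583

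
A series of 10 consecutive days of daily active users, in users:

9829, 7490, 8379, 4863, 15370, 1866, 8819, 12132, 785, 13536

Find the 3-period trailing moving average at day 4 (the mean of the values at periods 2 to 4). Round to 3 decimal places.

6910.667

Sum of periods 2–4: 7490 + 8379 + 4863 = 20732
Divide by 3: 20732 / 3 = 6910.667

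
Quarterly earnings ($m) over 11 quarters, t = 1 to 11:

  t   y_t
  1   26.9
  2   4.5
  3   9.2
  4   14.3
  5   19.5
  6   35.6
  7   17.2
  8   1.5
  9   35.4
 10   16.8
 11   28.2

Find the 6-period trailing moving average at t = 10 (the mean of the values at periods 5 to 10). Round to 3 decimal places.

Sum of periods 5–10: 19.5 + 35.6 + 17.2 + 1.5 + 35.4 + 16.8 = 126.0
Divide by 6: 126.0 / 6 = 21.000

21.000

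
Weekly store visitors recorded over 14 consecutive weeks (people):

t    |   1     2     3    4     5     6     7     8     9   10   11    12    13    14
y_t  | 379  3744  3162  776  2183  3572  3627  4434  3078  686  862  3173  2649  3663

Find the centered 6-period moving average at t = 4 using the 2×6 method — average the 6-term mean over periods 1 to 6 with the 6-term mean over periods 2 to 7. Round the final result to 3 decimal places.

Sum over 1–6: 379 + 3744 + 3162 + 776 + 2183 + 3572 = 13816
Sum over 2–7: 3744 + 3162 + 776 + 2183 + 3572 + 3627 = 17064
CMA at t=4 = (13816 + 17064) / (2·6) = 30880 / 12 = 2573.333

2573.333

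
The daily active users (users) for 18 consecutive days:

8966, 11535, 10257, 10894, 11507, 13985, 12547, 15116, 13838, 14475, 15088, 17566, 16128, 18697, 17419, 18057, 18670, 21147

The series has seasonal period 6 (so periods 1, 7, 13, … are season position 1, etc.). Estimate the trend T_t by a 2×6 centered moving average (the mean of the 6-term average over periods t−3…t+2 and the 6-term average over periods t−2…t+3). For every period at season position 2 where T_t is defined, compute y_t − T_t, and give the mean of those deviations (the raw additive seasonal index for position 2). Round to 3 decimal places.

1239.458

Season position 2 occurs at t = 8, 14 (where T_t is defined).
t=8: T_8 = 13876.41667; y_8 − T_8 = 15116 − 13876.41667 = 1239.58333
t=14: T_14 = 17457.66667; y_14 − T_14 = 18697 − 17457.66667 = 1239.33333
Mean deviation: (1239.58333 + 1239.33333) / 2 = 1239.458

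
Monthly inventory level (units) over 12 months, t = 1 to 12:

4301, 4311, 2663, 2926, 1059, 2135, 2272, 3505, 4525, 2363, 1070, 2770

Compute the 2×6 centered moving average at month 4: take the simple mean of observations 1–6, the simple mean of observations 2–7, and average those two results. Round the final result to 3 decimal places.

2730.083

Sum over 1–6: 4301 + 4311 + 2663 + 2926 + 1059 + 2135 = 17395
Sum over 2–7: 4311 + 2663 + 2926 + 1059 + 2135 + 2272 = 15366
CMA at t=4 = (17395 + 15366) / (2·6) = 32761 / 12 = 2730.083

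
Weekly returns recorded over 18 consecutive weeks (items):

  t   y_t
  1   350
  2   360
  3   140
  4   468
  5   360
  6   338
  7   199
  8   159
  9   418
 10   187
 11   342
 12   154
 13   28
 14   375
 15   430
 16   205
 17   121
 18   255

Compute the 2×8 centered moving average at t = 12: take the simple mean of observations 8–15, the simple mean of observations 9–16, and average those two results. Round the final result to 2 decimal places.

Sum over 8–15: 159 + 418 + 187 + 342 + 154 + 28 + 375 + 430 = 2093
Sum over 9–16: 418 + 187 + 342 + 154 + 28 + 375 + 430 + 205 = 2139
CMA at t=12 = (2093 + 2139) / (2·8) = 4232 / 16 = 264.50

264.50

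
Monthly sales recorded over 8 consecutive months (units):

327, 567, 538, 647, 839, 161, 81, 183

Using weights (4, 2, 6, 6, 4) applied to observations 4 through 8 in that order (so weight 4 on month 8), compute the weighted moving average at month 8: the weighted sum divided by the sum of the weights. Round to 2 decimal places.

Weighted sum: 4·647 + 2·839 + 6·161 + 6·81 + 4·183 = 2588 + 1678 + 966 + 486 + 732 = 6450
Weight total: 4 + 2 + 6 + 6 + 4 = 22
WMA = 6450 / 22 = 293.18

293.18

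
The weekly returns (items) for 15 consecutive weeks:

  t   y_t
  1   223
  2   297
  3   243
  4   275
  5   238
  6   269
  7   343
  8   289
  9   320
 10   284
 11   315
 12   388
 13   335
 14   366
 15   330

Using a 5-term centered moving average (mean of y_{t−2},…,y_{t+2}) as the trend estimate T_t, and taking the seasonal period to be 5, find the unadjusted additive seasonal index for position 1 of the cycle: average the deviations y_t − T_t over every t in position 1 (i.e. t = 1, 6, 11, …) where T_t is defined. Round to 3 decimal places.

Season position 1 occurs at t = 6, 11 (where T_t is defined).
t=6: T_6 = 282.80000; y_6 − T_6 = 269 − 282.80000 = -13.80000
t=11: T_11 = 328.40000; y_11 − T_11 = 315 − 328.40000 = -13.40000
Mean deviation: (-13.80000 + -13.40000) / 2 = -13.600

-13.600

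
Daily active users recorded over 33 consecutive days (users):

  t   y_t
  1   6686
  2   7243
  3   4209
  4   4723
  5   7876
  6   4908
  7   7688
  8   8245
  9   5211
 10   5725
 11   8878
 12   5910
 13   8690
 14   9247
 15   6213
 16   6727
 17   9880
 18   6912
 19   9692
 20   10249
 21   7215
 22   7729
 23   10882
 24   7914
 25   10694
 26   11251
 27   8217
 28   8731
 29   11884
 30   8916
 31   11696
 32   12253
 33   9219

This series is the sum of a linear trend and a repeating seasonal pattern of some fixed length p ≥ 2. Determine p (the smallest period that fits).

6

First differences y_{t+1} − y_t: 557, -3034, 514, 3153, -2968, 2780, 557, -3034, 514, 3153, -2968, 2780, 557, -3034, …
The difference pattern repeats every 6 terms and not for any smaller step, so p = 6.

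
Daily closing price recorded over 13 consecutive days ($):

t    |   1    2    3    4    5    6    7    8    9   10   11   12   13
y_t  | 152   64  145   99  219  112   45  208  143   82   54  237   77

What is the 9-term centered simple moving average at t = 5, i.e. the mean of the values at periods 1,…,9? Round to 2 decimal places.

131.89

Sum of periods 1–9: 152 + 64 + 145 + 99 + 219 + 112 + 45 + 208 + 143 = 1187
Divide by 9: 1187 / 9 = 131.89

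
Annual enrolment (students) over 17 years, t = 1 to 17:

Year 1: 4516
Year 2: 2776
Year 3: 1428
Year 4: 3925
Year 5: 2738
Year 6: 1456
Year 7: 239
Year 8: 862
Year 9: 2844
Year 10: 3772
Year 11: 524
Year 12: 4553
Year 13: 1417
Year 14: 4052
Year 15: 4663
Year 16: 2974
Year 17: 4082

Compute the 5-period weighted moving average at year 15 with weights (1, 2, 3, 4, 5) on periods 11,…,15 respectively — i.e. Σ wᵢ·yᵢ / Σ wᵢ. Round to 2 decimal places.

3560.27

Weighted sum: 1·524 + 2·4553 + 3·1417 + 4·4052 + 5·4663 = 524 + 9106 + 4251 + 16208 + 23315 = 53404
Weight total: 1 + 2 + 3 + 4 + 5 = 15
WMA = 53404 / 15 = 3560.27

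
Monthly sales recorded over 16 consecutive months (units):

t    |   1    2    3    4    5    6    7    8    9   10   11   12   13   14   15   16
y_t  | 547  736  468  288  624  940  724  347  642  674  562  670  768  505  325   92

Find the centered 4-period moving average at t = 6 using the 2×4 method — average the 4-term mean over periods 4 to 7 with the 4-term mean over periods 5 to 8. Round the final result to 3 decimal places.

651.375

Sum over 4–7: 288 + 624 + 940 + 724 = 2576
Sum over 5–8: 624 + 940 + 724 + 347 = 2635
CMA at t=6 = (2576 + 2635) / (2·4) = 5211 / 8 = 651.375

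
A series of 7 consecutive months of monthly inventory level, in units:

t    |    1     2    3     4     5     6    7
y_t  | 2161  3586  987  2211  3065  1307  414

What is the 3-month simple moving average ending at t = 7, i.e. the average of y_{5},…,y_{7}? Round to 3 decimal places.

1595.333

Sum of periods 5–7: 3065 + 1307 + 414 = 4786
Divide by 3: 4786 / 3 = 1595.333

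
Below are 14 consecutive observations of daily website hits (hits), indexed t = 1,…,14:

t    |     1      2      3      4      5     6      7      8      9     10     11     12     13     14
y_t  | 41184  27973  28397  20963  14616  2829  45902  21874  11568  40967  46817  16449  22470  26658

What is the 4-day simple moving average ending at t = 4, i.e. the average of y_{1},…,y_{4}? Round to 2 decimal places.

29629.25

Sum of periods 1–4: 41184 + 27973 + 28397 + 20963 = 118517
Divide by 4: 118517 / 4 = 29629.25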